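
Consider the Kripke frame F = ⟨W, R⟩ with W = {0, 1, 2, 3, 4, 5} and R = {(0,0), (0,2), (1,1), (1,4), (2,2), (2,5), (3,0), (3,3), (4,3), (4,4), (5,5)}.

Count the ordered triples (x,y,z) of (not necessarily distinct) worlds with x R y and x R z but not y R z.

Enumerating: (0,2,0), (1,4,1), (2,5,2), (3,0,3), (4,3,4).

5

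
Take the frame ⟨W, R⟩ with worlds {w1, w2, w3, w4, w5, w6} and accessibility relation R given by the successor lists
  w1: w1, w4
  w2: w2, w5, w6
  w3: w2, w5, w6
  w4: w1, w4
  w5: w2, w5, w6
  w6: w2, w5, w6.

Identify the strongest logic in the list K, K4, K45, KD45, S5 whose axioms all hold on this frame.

KD45

Transitive (axiom 4): yes — every two-step R-path is closed by a direct edge.
Euclidean (axiom 5): yes — any two successors of a common world are R-related.
Serial (axiom D): yes — every world has a successor (e.g. w1 R w1).
Reflexive (axiom T): no — w3 is not related to itself.
So F validates K, K4, K45, KD45; S5 would additionally require R to be reflexive. The strongest is KD45.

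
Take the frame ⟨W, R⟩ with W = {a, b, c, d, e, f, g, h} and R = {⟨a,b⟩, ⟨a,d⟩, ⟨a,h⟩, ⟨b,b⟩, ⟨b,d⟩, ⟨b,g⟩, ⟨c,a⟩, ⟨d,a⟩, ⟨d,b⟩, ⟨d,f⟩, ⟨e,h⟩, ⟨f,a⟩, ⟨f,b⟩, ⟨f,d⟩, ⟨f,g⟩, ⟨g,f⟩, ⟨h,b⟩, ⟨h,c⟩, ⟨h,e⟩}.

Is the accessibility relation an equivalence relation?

No

Reflexive: no — a is not related to itself.
Symmetric: no — a R b but not b R a.
Transitive: no — a R b and b R g, but not a R g.
So R is not an equivalence relation.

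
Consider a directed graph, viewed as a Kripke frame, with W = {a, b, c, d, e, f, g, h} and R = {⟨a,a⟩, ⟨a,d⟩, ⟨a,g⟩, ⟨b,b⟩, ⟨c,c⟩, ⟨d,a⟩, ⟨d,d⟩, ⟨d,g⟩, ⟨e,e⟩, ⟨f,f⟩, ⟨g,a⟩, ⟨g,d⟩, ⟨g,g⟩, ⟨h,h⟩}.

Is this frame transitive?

Yes

Transitive: yes — every two-step R-path is closed by a direct edge.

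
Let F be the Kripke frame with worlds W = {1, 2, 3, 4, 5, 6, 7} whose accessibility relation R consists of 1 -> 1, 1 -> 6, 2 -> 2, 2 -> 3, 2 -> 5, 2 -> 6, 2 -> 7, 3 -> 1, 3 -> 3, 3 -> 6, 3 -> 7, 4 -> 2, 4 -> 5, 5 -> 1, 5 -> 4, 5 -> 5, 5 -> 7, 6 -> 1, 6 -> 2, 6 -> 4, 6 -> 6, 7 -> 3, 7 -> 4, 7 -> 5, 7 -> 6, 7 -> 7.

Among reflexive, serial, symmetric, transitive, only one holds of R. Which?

Reflexive: no — 4 is not related to itself.
Serial: yes — every world has a successor (e.g. 1 R 1).
Symmetric: no — 2 R 3 but not 3 R 2.
Transitive: no — 1 R 6 and 6 R 2, but not 1 R 2.
Only serial holds.

serial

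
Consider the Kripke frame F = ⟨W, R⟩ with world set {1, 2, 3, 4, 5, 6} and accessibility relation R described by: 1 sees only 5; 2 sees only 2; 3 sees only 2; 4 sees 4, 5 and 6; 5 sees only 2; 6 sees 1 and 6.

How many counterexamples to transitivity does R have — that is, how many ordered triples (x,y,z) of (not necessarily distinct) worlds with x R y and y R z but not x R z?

Enumerating: (1,5,2), (4,5,2), (4,6,1), (6,1,5).

4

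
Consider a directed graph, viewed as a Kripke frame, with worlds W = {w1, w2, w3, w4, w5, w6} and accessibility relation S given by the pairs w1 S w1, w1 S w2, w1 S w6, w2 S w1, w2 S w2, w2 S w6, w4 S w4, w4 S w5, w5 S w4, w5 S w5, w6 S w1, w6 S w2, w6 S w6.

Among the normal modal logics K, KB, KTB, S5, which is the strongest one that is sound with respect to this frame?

Symmetric (axiom B): yes — every pair in S has its reverse in S.
Reflexive (axiom T): no — w3 is not related to itself.
Euclidean (axiom 5): yes — any two successors of a common world are S-related.
So F validates K, KB; KTB would additionally require S to be reflexive. The strongest is KB.

KB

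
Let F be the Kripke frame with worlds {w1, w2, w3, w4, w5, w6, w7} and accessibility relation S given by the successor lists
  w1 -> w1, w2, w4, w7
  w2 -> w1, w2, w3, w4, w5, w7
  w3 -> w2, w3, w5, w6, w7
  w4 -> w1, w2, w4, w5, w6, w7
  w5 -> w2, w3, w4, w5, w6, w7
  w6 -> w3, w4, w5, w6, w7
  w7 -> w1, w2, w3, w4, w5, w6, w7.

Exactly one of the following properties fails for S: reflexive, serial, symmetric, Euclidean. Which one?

Reflexive: yes — every world is S-related to itself.
Serial: yes — every world has a successor (e.g. w1 S w1).
Symmetric: yes — every pair in S has its reverse in S.
Euclidean: no — w2 S w1 and w2 S w3, but not w1 S w3.
Only Euclidean fails.

Euclidean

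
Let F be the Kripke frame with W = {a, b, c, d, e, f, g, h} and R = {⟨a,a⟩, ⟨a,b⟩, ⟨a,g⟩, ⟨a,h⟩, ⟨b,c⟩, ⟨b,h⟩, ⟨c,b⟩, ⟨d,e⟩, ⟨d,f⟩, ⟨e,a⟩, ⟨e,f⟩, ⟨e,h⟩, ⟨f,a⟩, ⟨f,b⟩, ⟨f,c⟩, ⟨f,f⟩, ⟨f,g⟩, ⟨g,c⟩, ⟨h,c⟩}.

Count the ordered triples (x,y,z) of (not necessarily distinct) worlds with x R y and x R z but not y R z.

Enumerating: (a,b,a), (a,b,b), (a,b,g), (a,g,a), (a,g,b), (a,g,g), (a,g,h), (a,h,a), (a,h,b), (a,h,g), (a,h,h), (b,c,c), … and 26 more.
Total: 38.

38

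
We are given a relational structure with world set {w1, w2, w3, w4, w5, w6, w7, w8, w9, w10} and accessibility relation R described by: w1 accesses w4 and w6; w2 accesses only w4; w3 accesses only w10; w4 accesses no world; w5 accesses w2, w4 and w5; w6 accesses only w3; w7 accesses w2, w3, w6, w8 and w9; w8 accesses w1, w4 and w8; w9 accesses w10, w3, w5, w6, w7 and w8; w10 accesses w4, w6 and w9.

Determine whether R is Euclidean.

No

Euclidean: no — w1 R w4 and w1 R w6, but not w4 R w6.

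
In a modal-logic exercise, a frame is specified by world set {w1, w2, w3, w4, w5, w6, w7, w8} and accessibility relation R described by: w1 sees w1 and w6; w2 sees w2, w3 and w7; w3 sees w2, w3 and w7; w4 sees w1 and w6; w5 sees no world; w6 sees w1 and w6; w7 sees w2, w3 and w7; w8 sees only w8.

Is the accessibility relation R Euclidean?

Euclidean: yes — any two successors of a common world are R-related.

Yes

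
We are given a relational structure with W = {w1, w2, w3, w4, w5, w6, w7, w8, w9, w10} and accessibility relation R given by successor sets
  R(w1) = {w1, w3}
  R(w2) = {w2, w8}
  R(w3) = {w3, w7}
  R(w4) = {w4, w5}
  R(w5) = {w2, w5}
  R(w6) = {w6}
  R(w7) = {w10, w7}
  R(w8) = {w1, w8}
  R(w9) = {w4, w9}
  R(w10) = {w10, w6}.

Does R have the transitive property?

Transitive: no — w1 R w3 and w3 R w7, but not w1 R w7.

No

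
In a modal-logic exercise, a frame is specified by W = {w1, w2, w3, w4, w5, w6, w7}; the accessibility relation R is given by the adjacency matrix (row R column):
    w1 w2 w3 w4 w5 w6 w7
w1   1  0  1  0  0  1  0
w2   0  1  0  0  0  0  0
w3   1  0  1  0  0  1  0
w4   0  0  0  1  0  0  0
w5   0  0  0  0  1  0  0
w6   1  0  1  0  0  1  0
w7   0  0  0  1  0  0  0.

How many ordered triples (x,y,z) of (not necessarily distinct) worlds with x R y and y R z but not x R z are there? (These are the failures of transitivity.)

R is transitive; there are no such tuples.

0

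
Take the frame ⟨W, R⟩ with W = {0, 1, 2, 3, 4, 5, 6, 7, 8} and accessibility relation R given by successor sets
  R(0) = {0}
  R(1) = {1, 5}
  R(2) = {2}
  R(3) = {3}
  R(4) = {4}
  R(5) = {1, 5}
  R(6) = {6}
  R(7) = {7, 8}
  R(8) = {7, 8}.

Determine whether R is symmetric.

Symmetric: yes — every pair in R has its reverse in R.

Yes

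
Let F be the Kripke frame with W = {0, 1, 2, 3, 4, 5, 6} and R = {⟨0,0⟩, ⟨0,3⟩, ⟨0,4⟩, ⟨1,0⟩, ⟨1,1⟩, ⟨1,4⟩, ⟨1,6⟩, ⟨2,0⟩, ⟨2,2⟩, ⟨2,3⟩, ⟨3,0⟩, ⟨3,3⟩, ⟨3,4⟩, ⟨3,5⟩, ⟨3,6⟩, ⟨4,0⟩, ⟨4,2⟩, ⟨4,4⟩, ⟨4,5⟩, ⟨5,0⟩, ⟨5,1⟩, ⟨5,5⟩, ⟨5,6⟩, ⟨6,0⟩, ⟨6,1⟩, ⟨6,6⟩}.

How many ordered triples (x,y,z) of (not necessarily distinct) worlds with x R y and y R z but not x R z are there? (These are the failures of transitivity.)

24

Enumerating: (0,3,5), (0,3,6), (0,4,2), (0,4,5), (1,0,3), (1,4,2), (1,4,5), (2,0,4), (2,3,4), (2,3,5), (2,3,6), (3,4,2), … and 12 more.
Total: 24.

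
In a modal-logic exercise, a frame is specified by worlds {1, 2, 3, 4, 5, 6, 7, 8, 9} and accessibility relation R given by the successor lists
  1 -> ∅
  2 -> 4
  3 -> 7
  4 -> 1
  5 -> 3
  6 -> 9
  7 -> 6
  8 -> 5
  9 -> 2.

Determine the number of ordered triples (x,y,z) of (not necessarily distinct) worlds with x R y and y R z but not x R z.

7

Enumerating: (2,4,1), (3,7,6), (5,3,7), (6,9,2), (7,6,9), (8,5,3), (9,2,4).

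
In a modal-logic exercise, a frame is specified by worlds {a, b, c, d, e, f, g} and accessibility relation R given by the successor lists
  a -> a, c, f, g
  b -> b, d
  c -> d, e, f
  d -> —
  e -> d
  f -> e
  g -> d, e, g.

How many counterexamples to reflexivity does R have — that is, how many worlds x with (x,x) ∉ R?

4

Enumerating: c, d, e, f.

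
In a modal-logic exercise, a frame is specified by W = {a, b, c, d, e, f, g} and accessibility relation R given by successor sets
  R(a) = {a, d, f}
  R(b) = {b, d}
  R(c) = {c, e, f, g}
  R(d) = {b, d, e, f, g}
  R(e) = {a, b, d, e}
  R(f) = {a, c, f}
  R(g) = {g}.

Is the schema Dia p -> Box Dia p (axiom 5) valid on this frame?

No

The schema 5 characterises exactly the Euclidean frames.
Euclidean: no — a R f and a R d, but not f R d.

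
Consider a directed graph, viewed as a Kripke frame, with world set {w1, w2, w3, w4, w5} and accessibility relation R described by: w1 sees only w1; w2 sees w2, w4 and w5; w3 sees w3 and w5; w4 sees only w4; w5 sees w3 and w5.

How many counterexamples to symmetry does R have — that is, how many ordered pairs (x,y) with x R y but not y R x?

2

Enumerating: (w2,w4), (w2,w5).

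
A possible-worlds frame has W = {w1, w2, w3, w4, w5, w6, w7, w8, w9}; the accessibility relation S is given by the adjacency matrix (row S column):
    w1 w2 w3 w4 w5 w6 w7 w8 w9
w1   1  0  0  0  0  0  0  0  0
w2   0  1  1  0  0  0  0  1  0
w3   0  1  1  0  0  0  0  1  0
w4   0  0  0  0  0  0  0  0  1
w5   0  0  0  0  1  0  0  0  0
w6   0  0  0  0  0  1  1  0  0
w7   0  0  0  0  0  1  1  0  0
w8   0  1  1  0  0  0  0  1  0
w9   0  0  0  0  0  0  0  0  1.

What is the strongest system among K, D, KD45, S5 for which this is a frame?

KD45

Serial (axiom D): yes — every world has a successor (e.g. w1 S w1).
Euclidean (axiom 5): yes — any two successors of a common world are S-related.
Transitive (axiom 4): yes — every two-step S-path is closed by a direct edge.
Reflexive (axiom T): no — w4 is not related to itself.
So F validates K, D, KD45; S5 would additionally require S to be reflexive. The strongest is KD45.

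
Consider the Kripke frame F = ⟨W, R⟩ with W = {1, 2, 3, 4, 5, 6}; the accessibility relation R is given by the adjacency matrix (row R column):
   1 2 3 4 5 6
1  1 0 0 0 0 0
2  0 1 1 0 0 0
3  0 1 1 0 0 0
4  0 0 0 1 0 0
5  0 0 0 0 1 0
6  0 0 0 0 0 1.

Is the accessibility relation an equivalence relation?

Reflexive: yes — every world is R-related to itself.
Symmetric: yes — every pair in R has its reverse in R.
Transitive: yes — every two-step R-path is closed by a direct edge.
So R is an equivalence relation.

Yes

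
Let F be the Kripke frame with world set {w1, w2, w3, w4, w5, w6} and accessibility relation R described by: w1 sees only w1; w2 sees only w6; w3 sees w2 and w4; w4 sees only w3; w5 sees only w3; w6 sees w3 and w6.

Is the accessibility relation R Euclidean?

Euclidean: no — w3 R w2 and w3 R w4, but not w2 R w4.

No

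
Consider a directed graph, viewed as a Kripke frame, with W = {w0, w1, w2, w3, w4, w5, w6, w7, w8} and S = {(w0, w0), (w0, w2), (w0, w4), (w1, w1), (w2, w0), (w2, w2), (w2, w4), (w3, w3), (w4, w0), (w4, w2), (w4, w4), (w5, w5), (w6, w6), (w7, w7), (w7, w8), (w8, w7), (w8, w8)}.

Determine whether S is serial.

Yes

Serial: yes — every world has a successor (e.g. w0 S w0).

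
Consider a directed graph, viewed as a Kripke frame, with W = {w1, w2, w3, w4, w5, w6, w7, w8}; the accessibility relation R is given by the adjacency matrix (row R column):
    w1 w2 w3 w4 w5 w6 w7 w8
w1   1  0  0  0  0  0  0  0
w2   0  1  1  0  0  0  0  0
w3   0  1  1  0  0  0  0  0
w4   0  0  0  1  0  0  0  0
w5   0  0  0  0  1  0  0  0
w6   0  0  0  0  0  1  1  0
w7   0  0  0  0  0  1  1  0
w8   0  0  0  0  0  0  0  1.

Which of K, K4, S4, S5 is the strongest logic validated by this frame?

Transitive (axiom 4): yes — every two-step R-path is closed by a direct edge.
Reflexive (axiom T): yes — every world is R-related to itself.
Euclidean (axiom 5): yes — any two successors of a common world are R-related.
So F validates K, K4, S4, S5. The strongest is S5.

S5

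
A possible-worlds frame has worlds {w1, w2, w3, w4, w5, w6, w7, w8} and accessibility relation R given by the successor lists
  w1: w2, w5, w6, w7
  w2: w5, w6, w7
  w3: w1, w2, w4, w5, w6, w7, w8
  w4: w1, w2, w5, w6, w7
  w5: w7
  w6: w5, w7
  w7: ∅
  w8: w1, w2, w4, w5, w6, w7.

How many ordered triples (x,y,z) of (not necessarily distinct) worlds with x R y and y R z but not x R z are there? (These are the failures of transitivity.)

R is transitive; there are no such tuples.

0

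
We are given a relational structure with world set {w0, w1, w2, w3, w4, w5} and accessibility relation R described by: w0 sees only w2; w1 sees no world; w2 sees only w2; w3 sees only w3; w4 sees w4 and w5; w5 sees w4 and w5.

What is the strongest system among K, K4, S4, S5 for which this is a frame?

K4

Transitive (axiom 4): yes — every two-step R-path is closed by a direct edge.
Reflexive (axiom T): no — w0 is not related to itself.
Euclidean (axiom 5): yes — any two successors of a common world are R-related.
So F validates K, K4; S4 would additionally require R to be reflexive. The strongest is K4.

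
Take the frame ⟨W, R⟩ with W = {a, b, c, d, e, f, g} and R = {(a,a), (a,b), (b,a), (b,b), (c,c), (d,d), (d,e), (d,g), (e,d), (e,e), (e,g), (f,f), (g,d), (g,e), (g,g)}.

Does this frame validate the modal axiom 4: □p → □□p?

By correspondence theory, 4 is valid on a frame iff R is transitive.
Transitive: yes — every two-step R-path is closed by a direct edge.

Yes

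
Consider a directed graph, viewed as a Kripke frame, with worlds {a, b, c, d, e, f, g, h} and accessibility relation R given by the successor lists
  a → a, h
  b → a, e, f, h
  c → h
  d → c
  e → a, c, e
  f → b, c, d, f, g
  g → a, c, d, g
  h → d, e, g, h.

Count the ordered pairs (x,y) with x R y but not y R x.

17

Enumerating: (a,h), (b,a), (b,e), (b,h), (c,h), (d,c), (e,a), (e,c), (f,c), (f,d), (f,g), (g,a), (g,c), (g,d), (h,d), (h,e), (h,g).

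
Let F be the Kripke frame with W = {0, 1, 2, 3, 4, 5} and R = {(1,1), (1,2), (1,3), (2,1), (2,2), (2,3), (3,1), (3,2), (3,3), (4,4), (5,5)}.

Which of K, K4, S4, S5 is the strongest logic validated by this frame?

Transitive (axiom 4): yes — every two-step R-path is closed by a direct edge.
Reflexive (axiom T): no — 0 is not related to itself.
Euclidean (axiom 5): yes — any two successors of a common world are R-related.
So F validates K, K4; S4 would additionally require R to be reflexive. The strongest is K4.

K4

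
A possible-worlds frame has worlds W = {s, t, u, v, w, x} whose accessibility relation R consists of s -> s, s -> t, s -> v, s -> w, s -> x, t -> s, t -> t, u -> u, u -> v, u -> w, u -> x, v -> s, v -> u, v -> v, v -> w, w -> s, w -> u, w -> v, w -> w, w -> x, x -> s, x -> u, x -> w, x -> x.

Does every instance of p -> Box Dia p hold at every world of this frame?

The schema B characterises exactly the symmetric frames.
Symmetric: yes — every pair in R has its reverse in R.

Yes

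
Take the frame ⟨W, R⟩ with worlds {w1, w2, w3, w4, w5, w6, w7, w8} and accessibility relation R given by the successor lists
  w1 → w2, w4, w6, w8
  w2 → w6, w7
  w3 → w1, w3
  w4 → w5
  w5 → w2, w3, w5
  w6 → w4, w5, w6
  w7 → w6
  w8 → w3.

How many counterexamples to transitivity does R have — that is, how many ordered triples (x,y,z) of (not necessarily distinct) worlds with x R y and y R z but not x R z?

Enumerating: (w1,w2,w7), (w1,w4,w5), (w1,w6,w5), (w1,w8,w3), (w2,w6,w4), (w2,w6,w5), (w3,w1,w2), (w3,w1,w4), (w3,w1,w6), (w3,w1,w8), (w4,w5,w2), (w4,w5,w3), … and 8 more.
Total: 20.

20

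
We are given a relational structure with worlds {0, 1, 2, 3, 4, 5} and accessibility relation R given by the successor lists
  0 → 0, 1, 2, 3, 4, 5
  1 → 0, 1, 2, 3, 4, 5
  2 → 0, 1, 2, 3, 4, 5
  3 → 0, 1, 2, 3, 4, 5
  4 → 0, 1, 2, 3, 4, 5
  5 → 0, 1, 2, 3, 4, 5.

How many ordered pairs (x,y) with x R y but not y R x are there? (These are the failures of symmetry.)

0

R is symmetric; there are no such tuples.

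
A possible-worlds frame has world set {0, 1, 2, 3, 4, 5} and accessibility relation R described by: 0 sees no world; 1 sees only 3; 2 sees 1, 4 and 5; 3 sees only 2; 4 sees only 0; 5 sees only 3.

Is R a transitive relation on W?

No

Transitive: no — 1 R 3 and 3 R 2, but not 1 R 2.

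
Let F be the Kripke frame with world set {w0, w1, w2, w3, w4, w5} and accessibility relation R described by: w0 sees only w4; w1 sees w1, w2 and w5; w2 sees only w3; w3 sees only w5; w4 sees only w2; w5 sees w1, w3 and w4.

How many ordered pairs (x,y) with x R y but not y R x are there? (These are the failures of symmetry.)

Enumerating: (w0,w4), (w1,w2), (w2,w3), (w4,w2), (w5,w4).

5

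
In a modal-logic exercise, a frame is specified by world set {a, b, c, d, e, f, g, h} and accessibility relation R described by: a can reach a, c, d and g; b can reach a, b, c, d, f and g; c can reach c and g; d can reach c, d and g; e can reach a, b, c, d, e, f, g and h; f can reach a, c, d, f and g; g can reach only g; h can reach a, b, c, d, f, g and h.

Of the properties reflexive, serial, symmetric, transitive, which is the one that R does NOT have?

Reflexive: yes — every world is R-related to itself.
Serial: yes — every world has a successor (e.g. a R a).
Symmetric: no — a R c but not c R a.
Transitive: yes — every two-step R-path is closed by a direct edge.
Only symmetric fails.

symmetric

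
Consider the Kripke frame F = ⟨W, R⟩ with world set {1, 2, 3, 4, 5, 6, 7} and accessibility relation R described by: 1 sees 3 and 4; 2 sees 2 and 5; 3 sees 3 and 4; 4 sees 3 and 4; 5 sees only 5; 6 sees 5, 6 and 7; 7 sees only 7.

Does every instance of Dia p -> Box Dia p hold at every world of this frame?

No

The schema 5 characterises exactly the Euclidean frames.
Euclidean: no — 6 R 5 and 6 R 7, but not 5 R 7.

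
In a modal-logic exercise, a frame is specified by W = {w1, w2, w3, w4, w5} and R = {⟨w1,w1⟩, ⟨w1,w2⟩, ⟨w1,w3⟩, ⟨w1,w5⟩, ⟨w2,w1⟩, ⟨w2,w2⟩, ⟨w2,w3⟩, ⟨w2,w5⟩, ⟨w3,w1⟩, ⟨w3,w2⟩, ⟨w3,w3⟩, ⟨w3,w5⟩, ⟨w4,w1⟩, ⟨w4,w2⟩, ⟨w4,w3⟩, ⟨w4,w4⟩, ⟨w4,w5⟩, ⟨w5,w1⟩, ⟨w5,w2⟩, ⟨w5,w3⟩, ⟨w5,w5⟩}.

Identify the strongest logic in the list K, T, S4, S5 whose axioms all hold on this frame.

S4

Reflexive (axiom T): yes — every world is R-related to itself.
Transitive (axiom 4): yes — every two-step R-path is closed by a direct edge.
Euclidean (axiom 5): no — w4 R w1 and w4 R w4, but not w1 R w4.
So F validates K, T, S4; S5 would additionally require R to be Euclidean. The strongest is S4.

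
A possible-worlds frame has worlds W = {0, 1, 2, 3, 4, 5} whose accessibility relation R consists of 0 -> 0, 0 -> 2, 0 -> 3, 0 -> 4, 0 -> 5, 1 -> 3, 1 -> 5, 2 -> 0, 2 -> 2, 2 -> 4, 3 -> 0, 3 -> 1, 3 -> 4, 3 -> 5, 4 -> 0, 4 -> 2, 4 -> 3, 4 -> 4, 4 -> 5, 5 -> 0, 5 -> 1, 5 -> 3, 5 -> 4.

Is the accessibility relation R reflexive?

Reflexive: no — 1 is not related to itself.

No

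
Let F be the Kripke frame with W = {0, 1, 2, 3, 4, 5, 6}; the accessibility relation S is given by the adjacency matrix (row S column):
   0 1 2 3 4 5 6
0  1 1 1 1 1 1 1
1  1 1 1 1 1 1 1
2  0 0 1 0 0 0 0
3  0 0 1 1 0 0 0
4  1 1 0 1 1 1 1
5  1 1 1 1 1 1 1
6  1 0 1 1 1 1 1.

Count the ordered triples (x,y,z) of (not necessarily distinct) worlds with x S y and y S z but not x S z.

Enumerating: (4,0,2), (4,1,2), (4,3,2), (4,5,2), (4,6,2), (6,0,1), (6,4,1), (6,5,1).

8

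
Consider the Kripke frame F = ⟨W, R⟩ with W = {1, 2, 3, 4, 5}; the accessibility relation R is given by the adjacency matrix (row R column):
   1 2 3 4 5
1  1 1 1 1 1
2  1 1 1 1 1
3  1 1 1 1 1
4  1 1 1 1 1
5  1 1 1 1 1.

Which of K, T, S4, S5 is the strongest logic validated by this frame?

Reflexive (axiom T): yes — every world is R-related to itself.
Transitive (axiom 4): yes — every two-step R-path is closed by a direct edge.
Euclidean (axiom 5): yes — any two successors of a common world are R-related.
So F validates K, T, S4, S5. The strongest is S5.

S5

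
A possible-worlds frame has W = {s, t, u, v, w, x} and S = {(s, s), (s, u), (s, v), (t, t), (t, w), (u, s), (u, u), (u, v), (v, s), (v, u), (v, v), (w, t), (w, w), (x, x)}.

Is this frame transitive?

Yes

Transitive: yes — every two-step S-path is closed by a direct edge.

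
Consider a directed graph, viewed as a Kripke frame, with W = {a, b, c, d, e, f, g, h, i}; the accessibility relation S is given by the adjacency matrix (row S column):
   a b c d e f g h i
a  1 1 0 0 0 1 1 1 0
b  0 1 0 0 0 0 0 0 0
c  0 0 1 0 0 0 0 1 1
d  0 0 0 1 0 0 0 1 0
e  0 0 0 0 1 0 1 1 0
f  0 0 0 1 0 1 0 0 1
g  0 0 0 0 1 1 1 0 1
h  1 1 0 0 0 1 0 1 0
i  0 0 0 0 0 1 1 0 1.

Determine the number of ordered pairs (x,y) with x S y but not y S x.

Enumerating: (a,b), (a,f), (a,g), (c,h), (c,i), (d,h), (e,h), (f,d), (g,f), (h,b), (h,f).

11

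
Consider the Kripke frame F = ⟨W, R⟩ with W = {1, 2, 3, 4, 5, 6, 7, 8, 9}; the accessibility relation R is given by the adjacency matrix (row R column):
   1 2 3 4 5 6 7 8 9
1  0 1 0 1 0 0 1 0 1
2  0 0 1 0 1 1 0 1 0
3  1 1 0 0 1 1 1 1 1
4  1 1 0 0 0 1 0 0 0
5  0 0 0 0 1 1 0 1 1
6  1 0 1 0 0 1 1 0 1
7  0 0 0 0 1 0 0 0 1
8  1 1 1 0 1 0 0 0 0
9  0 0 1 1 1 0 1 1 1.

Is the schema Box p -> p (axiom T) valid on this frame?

The schema T characterises exactly the reflexive frames.
Reflexive: no — 1 is not related to itself.

No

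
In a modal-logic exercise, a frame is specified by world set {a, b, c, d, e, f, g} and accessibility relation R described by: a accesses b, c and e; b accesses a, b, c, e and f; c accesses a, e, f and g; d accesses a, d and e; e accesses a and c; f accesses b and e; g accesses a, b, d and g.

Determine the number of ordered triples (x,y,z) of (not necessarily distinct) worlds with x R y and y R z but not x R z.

Enumerating: (a,b,a), (a,b,f), (a,c,a), (a,c,f), (a,c,g), (a,e,a), (b,c,g), (c,a,b), (c,a,c), (c,e,c), (c,f,b), (c,g,b), … and 20 more.
Total: 32.

32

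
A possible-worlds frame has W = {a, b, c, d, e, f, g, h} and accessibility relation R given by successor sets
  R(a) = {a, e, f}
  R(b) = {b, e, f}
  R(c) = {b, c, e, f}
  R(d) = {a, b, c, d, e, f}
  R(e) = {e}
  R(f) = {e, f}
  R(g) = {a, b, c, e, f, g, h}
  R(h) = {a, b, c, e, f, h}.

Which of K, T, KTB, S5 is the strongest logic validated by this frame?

T

Reflexive (axiom T): yes — every world is R-related to itself.
Symmetric (axiom B): no — a R e but not e R a.
Euclidean (axiom 5): no — a R e and a R f, but not e R f.
So F validates K, T; KTB would additionally require R to be symmetric. The strongest is T.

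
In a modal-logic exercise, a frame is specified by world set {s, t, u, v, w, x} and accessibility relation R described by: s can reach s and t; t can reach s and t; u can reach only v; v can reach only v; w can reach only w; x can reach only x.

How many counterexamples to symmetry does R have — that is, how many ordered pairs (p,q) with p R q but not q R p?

Enumerating: (u,v).

1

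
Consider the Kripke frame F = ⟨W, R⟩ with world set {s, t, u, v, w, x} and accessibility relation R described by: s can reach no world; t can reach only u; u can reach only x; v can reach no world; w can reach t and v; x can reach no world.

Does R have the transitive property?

No

Transitive: no — t R u and u R x, but not t R x.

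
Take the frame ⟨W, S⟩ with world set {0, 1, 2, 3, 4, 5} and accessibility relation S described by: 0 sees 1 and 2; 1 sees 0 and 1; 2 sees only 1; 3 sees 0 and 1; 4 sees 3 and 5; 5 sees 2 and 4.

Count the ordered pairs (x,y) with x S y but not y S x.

6

Enumerating: (0,2), (2,1), (3,0), (3,1), (4,3), (5,2).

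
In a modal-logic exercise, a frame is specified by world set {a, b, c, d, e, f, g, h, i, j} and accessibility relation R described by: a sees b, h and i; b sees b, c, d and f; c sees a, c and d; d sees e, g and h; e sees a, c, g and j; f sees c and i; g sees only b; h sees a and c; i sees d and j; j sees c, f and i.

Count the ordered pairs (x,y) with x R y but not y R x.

21

Enumerating: (a,b), (a,i), (b,c), (b,d), (b,f), (c,a), (c,d), (d,e), (d,g), (d,h), (e,a), (e,c), … and 9 more.
Total: 21.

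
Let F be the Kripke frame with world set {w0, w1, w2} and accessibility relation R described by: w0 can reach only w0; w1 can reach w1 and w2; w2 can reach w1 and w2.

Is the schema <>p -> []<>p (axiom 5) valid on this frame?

By correspondence theory, 5 is valid on a frame iff R is Euclidean.
Euclidean: yes — any two successors of a common world are R-related.

Yes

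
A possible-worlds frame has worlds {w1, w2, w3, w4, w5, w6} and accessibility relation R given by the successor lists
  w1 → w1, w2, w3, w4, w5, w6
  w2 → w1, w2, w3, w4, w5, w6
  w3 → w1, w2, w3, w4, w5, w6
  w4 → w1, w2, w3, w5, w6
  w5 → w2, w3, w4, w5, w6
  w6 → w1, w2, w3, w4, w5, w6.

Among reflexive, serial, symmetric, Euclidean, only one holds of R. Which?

Reflexive: no — w4 is not related to itself.
Serial: yes — every world has a successor (e.g. w1 R w1).
Symmetric: no — w1 R w5 but not w5 R w1.
Euclidean: no — w2 R w5 and w2 R w1, but not w5 R w1.
Only serial holds.

serial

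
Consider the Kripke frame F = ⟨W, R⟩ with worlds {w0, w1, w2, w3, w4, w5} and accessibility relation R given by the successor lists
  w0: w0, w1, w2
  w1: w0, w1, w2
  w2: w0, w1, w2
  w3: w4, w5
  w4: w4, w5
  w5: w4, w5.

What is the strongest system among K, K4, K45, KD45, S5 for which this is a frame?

KD45

Transitive (axiom 4): yes — every two-step R-path is closed by a direct edge.
Euclidean (axiom 5): yes — any two successors of a common world are R-related.
Serial (axiom D): yes — every world has a successor (e.g. w0 R w0).
Reflexive (axiom T): no — w3 is not related to itself.
So F validates K, K4, K45, KD45; S5 would additionally require R to be reflexive. The strongest is KD45.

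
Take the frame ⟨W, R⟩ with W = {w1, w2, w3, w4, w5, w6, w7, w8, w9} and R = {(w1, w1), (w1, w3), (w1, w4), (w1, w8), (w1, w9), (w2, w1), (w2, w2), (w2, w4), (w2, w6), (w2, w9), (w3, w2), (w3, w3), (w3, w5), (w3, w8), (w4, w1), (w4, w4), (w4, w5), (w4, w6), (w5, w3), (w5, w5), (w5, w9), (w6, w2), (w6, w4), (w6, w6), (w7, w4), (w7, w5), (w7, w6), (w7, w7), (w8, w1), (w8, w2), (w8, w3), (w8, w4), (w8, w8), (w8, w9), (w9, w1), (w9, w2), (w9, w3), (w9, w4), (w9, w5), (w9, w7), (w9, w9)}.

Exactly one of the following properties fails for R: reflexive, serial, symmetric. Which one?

symmetric

Reflexive: yes — every world is R-related to itself.
Serial: yes — every world has a successor (e.g. w1 R w1).
Symmetric: no — w1 R w3 but not w3 R w1.
Only symmetric fails.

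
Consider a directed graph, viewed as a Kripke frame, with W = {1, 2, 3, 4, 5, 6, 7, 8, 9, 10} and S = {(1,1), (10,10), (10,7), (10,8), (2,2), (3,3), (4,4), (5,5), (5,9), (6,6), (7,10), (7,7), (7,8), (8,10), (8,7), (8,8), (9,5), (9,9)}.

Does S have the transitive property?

Yes

Transitive: yes — every two-step S-path is closed by a direct edge.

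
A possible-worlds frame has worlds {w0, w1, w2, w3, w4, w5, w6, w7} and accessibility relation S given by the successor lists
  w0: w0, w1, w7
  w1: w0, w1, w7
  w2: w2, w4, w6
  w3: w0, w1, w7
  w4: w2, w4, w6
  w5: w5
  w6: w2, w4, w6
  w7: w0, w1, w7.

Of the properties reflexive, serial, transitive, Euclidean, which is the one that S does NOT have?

reflexive

Reflexive: no — w3 is not related to itself.
Serial: yes — every world has a successor (e.g. w0 S w0).
Transitive: yes — every two-step S-path is closed by a direct edge.
Euclidean: yes — any two successors of a common world are S-related.
Only reflexive fails.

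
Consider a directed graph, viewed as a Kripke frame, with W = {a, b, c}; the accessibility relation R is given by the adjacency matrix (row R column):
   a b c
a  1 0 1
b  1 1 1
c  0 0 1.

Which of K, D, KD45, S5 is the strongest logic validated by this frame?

Serial (axiom D): yes — every world has a successor (e.g. a R a).
Euclidean (axiom 5): no — b R c and b R a, but not c R a.
Transitive (axiom 4): yes — every two-step R-path is closed by a direct edge.
Reflexive (axiom T): yes — every world is R-related to itself.
So F validates K, D; KD45 would additionally require R to be Euclidean. The strongest is D.

D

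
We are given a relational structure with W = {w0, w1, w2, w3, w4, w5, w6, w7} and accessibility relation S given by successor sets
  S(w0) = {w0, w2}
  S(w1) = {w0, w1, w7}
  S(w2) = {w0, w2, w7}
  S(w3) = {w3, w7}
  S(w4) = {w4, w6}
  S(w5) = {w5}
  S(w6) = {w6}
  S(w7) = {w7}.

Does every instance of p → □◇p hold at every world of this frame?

No

By correspondence theory, B is valid on a frame iff S is symmetric.
Symmetric: no — w1 S w0 but not w0 S w1.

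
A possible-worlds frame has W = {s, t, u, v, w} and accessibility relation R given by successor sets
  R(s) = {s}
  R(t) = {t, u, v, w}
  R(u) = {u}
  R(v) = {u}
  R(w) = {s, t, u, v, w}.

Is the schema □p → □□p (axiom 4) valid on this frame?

By correspondence theory, 4 is valid on a frame iff R is transitive.
Transitive: no — t R w and w R s, but not t R s.

No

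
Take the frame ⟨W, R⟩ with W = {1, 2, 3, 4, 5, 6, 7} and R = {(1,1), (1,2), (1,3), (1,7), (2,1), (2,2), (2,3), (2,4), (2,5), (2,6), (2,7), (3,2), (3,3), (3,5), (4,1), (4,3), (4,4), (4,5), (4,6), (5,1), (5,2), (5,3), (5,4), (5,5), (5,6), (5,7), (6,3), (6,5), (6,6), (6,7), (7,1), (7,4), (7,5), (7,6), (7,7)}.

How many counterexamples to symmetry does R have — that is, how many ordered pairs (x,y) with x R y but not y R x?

Enumerating: (1,3), (2,4), (2,6), (2,7), (4,1), (4,3), (4,6), (5,1), (6,3), (7,4).

10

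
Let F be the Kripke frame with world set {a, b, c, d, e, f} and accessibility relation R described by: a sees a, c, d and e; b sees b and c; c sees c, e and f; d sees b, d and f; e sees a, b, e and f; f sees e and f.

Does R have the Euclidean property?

Euclidean: no — a R c and a R d, but not c R d.

No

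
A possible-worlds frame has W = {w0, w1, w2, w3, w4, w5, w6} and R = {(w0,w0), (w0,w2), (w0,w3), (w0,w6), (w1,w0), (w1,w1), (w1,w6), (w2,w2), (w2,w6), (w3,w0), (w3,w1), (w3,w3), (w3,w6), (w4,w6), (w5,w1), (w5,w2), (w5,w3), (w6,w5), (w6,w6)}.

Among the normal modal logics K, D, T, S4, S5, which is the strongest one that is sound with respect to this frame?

Serial (axiom D): yes — every world has a successor (e.g. w0 R w0).
Reflexive (axiom T): no — w4 is not related to itself.
Transitive (axiom 4): no — w0 R w3 and w3 R w1, but not w0 R w1.
Euclidean (axiom 5): no — w0 R w2 and w0 R w3, but not w2 R w3.
So F validates K, D; T would additionally require R to be reflexive. The strongest is D.

D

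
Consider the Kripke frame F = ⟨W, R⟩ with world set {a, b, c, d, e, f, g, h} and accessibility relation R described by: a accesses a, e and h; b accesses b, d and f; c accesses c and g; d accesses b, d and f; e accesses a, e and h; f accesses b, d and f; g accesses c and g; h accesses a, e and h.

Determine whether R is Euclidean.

Euclidean: yes — any two successors of a common world are R-related.

Yes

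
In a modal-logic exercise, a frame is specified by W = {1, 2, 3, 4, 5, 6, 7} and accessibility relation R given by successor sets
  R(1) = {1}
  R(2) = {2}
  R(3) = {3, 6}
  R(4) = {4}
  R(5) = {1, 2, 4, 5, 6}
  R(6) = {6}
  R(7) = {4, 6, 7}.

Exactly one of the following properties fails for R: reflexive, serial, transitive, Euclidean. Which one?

Reflexive: yes — every world is R-related to itself.
Serial: yes — every world has a successor (e.g. 1 R 1).
Transitive: yes — every two-step R-path is closed by a direct edge.
Euclidean: no — 5 R 1 and 5 R 2, but not 1 R 2.
Only Euclidean fails.

Euclidean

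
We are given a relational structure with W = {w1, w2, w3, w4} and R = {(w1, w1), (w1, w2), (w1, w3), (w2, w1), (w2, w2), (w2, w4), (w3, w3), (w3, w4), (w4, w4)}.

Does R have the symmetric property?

No

Symmetric: no — w1 R w3 but not w3 R w1.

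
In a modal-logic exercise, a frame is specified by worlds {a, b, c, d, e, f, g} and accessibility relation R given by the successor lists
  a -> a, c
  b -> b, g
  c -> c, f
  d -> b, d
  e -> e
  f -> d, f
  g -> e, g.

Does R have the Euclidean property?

Euclidean: no — a R c and a R a, but not c R a.

No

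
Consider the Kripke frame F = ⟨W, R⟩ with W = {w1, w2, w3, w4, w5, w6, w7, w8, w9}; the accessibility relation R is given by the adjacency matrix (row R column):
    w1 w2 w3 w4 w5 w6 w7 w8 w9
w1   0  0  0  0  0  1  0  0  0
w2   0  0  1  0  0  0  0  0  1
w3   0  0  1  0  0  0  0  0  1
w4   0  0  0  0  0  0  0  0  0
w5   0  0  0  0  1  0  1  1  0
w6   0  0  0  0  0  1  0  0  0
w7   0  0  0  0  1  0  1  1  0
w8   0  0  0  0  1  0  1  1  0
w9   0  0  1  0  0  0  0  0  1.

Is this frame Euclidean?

Yes

Euclidean: yes — any two successors of a common world are R-related.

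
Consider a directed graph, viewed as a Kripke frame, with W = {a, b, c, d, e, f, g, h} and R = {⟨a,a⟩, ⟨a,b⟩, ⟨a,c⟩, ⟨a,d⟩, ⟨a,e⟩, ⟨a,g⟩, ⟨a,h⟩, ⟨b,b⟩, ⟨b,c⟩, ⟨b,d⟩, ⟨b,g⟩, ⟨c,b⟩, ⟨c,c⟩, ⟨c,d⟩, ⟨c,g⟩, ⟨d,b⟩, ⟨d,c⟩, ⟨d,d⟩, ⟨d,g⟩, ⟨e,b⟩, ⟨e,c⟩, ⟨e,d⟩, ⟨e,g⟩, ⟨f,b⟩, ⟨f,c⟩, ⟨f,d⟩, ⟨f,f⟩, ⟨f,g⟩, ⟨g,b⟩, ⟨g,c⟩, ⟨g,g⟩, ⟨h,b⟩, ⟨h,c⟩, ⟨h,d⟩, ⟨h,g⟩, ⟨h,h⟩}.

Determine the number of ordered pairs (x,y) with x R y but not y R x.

19

Enumerating: (a,b), (a,c), (a,d), (a,e), (a,g), (a,h), (d,g), (e,b), (e,c), (e,d), (e,g), (f,b), … and 7 more.
Total: 19.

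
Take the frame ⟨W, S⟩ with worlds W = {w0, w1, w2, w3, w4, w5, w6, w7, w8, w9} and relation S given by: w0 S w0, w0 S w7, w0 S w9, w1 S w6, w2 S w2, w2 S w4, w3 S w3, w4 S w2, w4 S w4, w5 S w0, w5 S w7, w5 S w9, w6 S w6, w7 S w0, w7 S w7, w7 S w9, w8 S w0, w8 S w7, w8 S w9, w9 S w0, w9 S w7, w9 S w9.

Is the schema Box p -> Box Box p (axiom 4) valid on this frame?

Yes

Axiom 4 corresponds to the accessibility relation being transitive.
Transitive: yes — every two-step S-path is closed by a direct edge.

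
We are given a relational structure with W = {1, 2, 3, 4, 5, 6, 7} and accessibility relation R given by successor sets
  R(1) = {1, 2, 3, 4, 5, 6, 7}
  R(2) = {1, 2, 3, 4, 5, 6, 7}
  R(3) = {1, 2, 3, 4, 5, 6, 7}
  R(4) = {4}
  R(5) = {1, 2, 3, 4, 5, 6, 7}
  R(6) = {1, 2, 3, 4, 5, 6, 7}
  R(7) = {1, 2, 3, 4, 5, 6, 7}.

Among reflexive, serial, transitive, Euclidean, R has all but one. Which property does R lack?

Reflexive: yes — every world is R-related to itself.
Serial: yes — every world has a successor (e.g. 1 R 1).
Transitive: yes — every two-step R-path is closed by a direct edge.
Euclidean: no — 1 R 4 and 1 R 2, but not 4 R 2.
Only Euclidean fails.

Euclidean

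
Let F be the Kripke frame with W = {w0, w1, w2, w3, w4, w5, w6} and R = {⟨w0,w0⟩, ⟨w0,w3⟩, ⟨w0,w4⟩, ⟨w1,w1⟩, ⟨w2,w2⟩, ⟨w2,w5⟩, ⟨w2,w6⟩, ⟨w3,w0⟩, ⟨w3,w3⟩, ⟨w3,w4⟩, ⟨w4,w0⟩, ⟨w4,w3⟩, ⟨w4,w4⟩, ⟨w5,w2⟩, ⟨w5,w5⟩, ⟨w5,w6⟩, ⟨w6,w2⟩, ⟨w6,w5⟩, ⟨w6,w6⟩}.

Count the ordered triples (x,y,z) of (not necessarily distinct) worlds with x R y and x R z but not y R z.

R is Euclidean; there are no such tuples.

0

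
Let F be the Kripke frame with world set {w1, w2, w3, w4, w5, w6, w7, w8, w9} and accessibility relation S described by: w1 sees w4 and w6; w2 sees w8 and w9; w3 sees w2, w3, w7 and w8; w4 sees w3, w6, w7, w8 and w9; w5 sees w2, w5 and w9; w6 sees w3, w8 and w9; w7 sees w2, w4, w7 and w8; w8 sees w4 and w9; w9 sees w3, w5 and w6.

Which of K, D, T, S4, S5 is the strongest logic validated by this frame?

D

Serial (axiom D): yes — every world has a successor (e.g. w1 S w4).
Reflexive (axiom T): no — w1 is not related to itself.
Transitive (axiom 4): no — w1 S w4 and w4 S w3, but not w1 S w3.
Euclidean (axiom 5): no — w1 S w6 and w1 S w4, but not w6 S w4.
So F validates K, D; T would additionally require S to be reflexive. The strongest is D.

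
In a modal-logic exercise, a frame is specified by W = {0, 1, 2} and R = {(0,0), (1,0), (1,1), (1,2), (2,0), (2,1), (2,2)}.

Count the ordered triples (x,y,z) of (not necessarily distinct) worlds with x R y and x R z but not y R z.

4

Enumerating: (1,0,1), (1,0,2), (2,0,1), (2,0,2).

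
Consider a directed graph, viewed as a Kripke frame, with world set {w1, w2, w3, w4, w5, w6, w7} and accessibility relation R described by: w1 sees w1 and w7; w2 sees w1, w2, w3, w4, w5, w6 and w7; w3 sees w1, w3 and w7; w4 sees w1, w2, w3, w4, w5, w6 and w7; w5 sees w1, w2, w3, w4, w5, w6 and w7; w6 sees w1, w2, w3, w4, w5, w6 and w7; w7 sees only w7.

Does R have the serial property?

Serial: yes — every world has a successor (e.g. w1 R w1).

Yes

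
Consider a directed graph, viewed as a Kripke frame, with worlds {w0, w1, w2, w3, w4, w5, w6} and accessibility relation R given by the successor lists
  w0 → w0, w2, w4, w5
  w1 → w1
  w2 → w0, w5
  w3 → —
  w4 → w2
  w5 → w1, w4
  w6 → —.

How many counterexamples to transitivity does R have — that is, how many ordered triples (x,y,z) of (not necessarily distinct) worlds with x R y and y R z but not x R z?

Enumerating: (w0,w5,w1), (w2,w0,w2), (w2,w0,w4), (w2,w5,w1), (w2,w5,w4), (w4,w2,w0), (w4,w2,w5), (w5,w4,w2).

8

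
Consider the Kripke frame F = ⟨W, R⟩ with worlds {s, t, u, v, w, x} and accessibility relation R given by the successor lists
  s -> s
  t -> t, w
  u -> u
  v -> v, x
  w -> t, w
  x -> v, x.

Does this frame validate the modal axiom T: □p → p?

By correspondence theory, T is valid on a frame iff R is reflexive.
Reflexive: yes — every world is R-related to itself.

Yes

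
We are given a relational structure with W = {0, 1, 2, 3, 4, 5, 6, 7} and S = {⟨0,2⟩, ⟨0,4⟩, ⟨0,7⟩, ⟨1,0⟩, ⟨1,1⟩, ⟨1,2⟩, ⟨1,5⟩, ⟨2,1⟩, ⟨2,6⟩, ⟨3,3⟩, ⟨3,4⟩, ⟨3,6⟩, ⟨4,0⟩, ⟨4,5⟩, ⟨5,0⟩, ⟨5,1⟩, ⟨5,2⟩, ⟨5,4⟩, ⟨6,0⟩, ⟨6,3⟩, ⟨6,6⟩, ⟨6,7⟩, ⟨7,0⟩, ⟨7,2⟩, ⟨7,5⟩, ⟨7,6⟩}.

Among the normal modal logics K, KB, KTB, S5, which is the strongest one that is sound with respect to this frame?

Symmetric (axiom B): no — 0 S 2 but not 2 S 0.
Reflexive (axiom T): no — 0 is not related to itself.
Euclidean (axiom 5): no — 0 S 2 and 0 S 4, but not 2 S 4.
So F validates K; KB would additionally require S to be symmetric. The strongest is K.

K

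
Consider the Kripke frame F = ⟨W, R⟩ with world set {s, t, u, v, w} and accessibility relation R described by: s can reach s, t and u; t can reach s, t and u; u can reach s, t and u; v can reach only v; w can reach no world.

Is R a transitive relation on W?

Transitive: yes — every two-step R-path is closed by a direct edge.

Yes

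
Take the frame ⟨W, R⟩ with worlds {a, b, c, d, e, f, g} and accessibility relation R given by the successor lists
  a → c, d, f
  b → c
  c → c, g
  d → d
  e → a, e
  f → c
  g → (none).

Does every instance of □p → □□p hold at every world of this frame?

By correspondence theory, 4 is valid on a frame iff R is transitive.
Transitive: no — a R c and c R g, but not a R g.

No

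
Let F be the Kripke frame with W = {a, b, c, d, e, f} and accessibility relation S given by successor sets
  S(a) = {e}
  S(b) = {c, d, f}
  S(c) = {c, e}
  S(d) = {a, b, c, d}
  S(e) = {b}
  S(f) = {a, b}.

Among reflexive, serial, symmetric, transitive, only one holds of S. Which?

serial

Reflexive: no — a is not related to itself.
Serial: yes — every world has a successor (e.g. a S e).
Symmetric: no — a S e but not e S a.
Transitive: no — a S e and e S b, but not a S b.
Only serial holds.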